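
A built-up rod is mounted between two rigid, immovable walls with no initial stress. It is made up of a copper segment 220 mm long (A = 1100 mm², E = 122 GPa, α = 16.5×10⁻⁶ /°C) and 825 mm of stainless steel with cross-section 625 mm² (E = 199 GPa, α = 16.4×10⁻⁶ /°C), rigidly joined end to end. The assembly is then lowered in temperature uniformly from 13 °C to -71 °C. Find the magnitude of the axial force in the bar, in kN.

P ≈ 174 kN (tensile)

With the walls removed the bar would change length by δ_free = Σ αᵢΔT Lᵢ = 16.5×10⁻⁶×84×220 + 16.4×10⁻⁶×84×825 = 1.441 mm.
The walls prevent any net length change, so an axial force P (same in every segment) develops. Compatibility: P · Σ Lᵢ/(AᵢEᵢ) = δ_free.
The series flexibility is Σ Lᵢ/(AᵢEᵢ) = 220/(1100×122×10³) + 825/(625×199×10³) = 8.273×10⁻⁶ mm/N.
Hence P = δ_free / Σ(L/AE) = 1.441/8.273×10⁻⁶ = 174.2 kN (tensile).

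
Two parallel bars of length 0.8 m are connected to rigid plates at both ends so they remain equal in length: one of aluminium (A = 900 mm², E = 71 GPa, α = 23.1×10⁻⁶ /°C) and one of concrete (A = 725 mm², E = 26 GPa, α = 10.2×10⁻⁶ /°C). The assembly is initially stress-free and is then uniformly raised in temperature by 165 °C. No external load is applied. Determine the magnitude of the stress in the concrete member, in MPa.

σ ≈ 42.7 MPa (tensile)

Equilibrium of a rigid end plate with no external load gives equal and opposite internal forces ±P in the two members. Since α_{aluminium} > α_{concrete}, heating drives the aluminium into compression and the concrete into tension.
Compatibility of the two members (thermal + elastic change equal): (α₁ − α₂)ΔT = P·[1/(A₁E₁) + 1/(A₂E₂)].
|α₁ − α₂|·ΔT = 12.9×10⁻⁶ × 165 = 0.002129.
1/(A₁E₁) + 1/(A₂E₂) = 1/(900×71×10³) + 1/(725×26×10³) = 6.87×10⁻⁸ N⁻¹.
P = 0.002129 / 6.87×10⁻⁸ = 30980 N = 30.98 kN.
σ_{concrete} = P/A₂ = 30980/725 = 42.73 MPa, tensile.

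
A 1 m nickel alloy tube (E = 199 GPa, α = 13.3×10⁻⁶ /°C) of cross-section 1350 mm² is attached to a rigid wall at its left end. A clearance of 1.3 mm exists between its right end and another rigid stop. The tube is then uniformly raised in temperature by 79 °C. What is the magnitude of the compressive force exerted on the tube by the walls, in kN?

P ≈ 0 kN

Unrestrained expansion: δ_free = αΔT L = 13.3×10⁻⁶ × 79 × 1000 = 1.051 mm.
Since δ_free = 1.05 mm is less than the 1.3 mm gap, the tube never touches the wall. No axial force develops.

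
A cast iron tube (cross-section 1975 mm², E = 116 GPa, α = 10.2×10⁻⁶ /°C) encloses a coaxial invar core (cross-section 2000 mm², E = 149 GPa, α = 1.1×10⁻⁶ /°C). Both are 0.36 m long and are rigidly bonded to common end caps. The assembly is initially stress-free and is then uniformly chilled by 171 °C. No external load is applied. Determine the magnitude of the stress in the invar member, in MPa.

σ ≈ 101 MPa (compressive)

Equilibrium of a rigid end plate with no external load gives equal and opposite internal forces ±P in the two members. Since α_{cast iron} > α_{invar}, cooling drives the cast iron into tension and the invar into compression.
Equating the net (thermal + elastic) strains gives |α₁ − α₂|·ΔT = P·[1/(A₁E₁) + 1/(A₂E₂)].
|α₁ − α₂|·ΔT = 9.1×10⁻⁶ × 171 = 0.001556.
1/(A₁E₁) + 1/(A₂E₂) = 1/(1975×116×10³) + 1/(2000×149×10³) = 7.721×10⁻⁹ N⁻¹.
P = 0.001556 / 7.721×10⁻⁹ = 201600 N = 201.6 kN.
σ_{invar} = P/A₂ = 201600/2000 = 100.8 MPa, compressive.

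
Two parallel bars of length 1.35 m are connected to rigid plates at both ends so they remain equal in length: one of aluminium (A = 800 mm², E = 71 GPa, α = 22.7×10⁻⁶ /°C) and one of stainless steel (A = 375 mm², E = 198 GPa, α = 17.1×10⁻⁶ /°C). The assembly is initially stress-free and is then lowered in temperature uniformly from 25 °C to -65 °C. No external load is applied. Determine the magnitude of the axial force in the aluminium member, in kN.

The aluminium has the larger α, so on cooling it would change length more than the stainless steel if both were free. The rigid plates force a common final length, so the aluminium is put into tension and the stainless steel into compression, with equal and opposite forces P (no external load).
Equating the net (thermal + elastic) strains gives |α₁ − α₂|·ΔT = P·[1/(A₁E₁) + 1/(A₂E₂)].
|α₁ − α₂|·ΔT = 5.6×10⁻⁶ × 90 = 0.000504.
1/(A₁E₁) + 1/(A₂E₂) = 1/(800×71×10³) + 1/(375×198×10³) = 3.107×10⁻⁸ N⁻¹.
P = 0.000504 / 3.107×10⁻⁸ = 16220 N = 16.22 kN.

P ≈ 16.2 kN (tensile in the aluminium)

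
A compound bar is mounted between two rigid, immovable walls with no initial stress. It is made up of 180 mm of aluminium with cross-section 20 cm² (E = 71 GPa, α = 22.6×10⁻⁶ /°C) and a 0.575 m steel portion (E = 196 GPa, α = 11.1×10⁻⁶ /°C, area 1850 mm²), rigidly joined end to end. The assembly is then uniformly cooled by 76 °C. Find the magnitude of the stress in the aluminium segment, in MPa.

σ ≈ 139 MPa (tensile)

Free thermal contraction of the whole bar: Σ αᵢΔT Lᵢ = 22.6×10⁻⁶×76×180 + 11.1×10⁻⁶×76×575 = 0.7942 mm.
Since the ends are fixed, an axial force P builds up, equal in every segment, with P · Σ Lᵢ/(AᵢEᵢ) = δ_free.
The series flexibility is Σ Lᵢ/(AᵢEᵢ) = 180/(2000×71×10³) + 575/(1850×196×10³) = 2.853×10⁻⁶ mm/N.
P = 0.7942 / 2.853×10⁻⁶ = 278400 N = 278.4 kN, tensile.
σ_{aluminium} = P / A = 278400 / 2000 = 139.2 MPa.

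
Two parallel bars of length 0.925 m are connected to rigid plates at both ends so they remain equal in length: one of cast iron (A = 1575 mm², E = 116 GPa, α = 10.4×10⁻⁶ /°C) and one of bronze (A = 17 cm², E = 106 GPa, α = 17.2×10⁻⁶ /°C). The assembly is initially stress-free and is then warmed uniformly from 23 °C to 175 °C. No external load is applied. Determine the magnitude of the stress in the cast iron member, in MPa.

σ ≈ 59.5 MPa (tensile)

The bronze has the larger α, so on heating it would change length more than the cast iron if both were free. The rigid plates force a common final length, so the bronze is put into compression and the cast iron into tension, with equal and opposite forces P (no external load).
Equating the net (thermal + elastic) strains gives |α₁ − α₂|·ΔT = P·[1/(A₁E₁) + 1/(A₂E₂)].
|α₁ − α₂|·ΔT = 6.8×10⁻⁶ × 152 = 0.001034.
1/(A₁E₁) + 1/(A₂E₂) = 1/(1575×116×10³) + 1/(1700×106×10³) = 1.102×10⁻⁸ N⁻¹.
P = 0.001034 / 1.102×10⁻⁸ = 93770 N = 93.77 kN.
σ_{cast iron} = P/A₁ = 93770/1575 = 59.54 MPa, tensile.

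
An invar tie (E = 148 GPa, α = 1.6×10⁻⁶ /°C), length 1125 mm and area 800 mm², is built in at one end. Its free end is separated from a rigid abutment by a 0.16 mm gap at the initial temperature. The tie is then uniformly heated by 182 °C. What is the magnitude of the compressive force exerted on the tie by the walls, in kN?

Unrestrained expansion: δ_free = αΔT L = 1.6×10⁻⁶ × 182 × 1125 = 0.3276 mm.
After closing the 0.16 mm clearance, 0.3276 − 0.16 = 0.1676 mm of expansion remains to be suppressed by the wall.
So σ = E(δ_free − g)/L = 148×10³ × 0.1676/1125 = 22.05 MPa.
P = σA = 22.05 × 800 = 17.64 kN.

P ≈ 17.6 kN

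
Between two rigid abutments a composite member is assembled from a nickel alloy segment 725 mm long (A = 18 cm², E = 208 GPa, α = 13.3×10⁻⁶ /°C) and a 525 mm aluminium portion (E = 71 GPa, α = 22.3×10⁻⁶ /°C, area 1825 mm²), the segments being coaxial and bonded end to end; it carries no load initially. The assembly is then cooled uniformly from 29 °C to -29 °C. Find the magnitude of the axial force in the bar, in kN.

P ≈ 207 kN (tensile)

If the supports were absent, the total length change would be Σ αᵢΔT Lᵢ = 13.3×10⁻⁶×58×725 + 22.3×10⁻⁶×58×525 = 1.238 mm.
Since the ends are fixed, an axial force P builds up, equal in every segment, with P · Σ Lᵢ/(AᵢEᵢ) = δ_free.
The series flexibility is Σ Lᵢ/(AᵢEᵢ) = 725/(1800×208×10³) + 525/(1825×71×10³) = 5.988×10⁻⁶ mm/N.
Hence P = δ_free / Σ(L/AE) = 1.238/5.988×10⁻⁶ = 206.8 kN (tensile).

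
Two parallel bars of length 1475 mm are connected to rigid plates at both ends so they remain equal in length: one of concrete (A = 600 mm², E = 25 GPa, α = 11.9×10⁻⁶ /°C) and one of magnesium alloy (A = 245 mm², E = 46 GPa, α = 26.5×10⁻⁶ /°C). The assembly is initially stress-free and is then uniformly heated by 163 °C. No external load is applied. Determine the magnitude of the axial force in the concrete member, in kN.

P ≈ 15.3 kN (tensile in the concrete)

The magnesium alloy has the larger α, so on heating it would change length more than the concrete if both were free. The rigid plates force a common final length, so the magnesium alloy is put into compression and the concrete into tension, with equal and opposite forces P (no external load).
Setting the final lengths equal and cancelling L: (α₁ − α₂)ΔT = P/(A₁E₁) + P/(A₂E₂).
|α₁ − α₂|·ΔT = 14.6×10⁻⁶ × 163 = 0.00238.
1/(A₁E₁) + 1/(A₂E₂) = 1/(600×25×10³) + 1/(245×46×10³) = 1.554×10⁻⁷ N⁻¹.
So P = 0.00238 / 1.554×10⁻⁷ = 15.31 kN.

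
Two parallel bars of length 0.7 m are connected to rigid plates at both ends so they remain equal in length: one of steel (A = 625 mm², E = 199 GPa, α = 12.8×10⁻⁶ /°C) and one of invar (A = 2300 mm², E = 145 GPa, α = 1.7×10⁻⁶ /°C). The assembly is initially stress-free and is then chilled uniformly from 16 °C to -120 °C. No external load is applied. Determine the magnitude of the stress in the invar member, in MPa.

σ ≈ 59.5 MPa (compressive)

Equilibrium of a rigid end plate with no external load gives equal and opposite internal forces ±P in the two members. Since α_{steel} > α_{invar}, cooling drives the steel into tension and the invar into compression.
Equating the net (thermal + elastic) strains gives |α₁ − α₂|·ΔT = P·[1/(A₁E₁) + 1/(A₂E₂)].
|α₁ − α₂|·ΔT = 11.1×10⁻⁶ × 136 = 0.00151.
1/(A₁E₁) + 1/(A₂E₂) = 1/(625×199×10³) + 1/(2300×145×10³) = 1.104×10⁻⁸ N⁻¹.
P = 0.00151 / 1.104×10⁻⁸ = 136800 N = 136.8 kN.
σ_{invar} = P/A₂ = 136800/2300 = 59.46 MPa, compressive.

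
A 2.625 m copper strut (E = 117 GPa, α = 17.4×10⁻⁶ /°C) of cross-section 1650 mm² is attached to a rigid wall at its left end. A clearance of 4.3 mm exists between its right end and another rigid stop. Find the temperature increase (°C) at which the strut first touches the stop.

Contact occurs when the free expansion equals the gap: αΔT L = 4.3 mm.
So ΔT = g/(αL) = 4.3/(17.4×10⁻⁶ × 2625) = 94.14 °C.

ΔT ≈ 94.1 °C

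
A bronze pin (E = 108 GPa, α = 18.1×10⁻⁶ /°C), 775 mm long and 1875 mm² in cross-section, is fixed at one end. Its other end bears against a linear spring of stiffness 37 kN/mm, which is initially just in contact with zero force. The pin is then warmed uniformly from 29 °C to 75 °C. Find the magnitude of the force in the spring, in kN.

P ≈ 20.9 kN

Free thermal expansion: δ_free = αΔT L = 18.1×10⁻⁶ × 46 × 775 = 0.6453 mm.
With a force P in the spring, the elastic change of the pin is PL/(AE) and that of the spring is P/k; compatibility requires their sum to equal δ_free.
So P = δ_free / [L/(AE) + 1/k] = 0.6453 / [ 775/(1875×108×10³) + 1/(37×10³) ].
P = 0.6453 / 3.085×10⁻⁵ = 20910 N.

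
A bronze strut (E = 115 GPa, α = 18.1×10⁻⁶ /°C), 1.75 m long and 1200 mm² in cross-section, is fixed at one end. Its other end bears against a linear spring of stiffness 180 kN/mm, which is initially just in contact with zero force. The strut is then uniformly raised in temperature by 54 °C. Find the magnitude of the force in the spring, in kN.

The unrestrained thermal change is αΔT L = 18.1×10⁻⁶ × 54 × 1750 = 1.71 mm.
Let P be the compressive force at the spring. The strut shortens elastically by PL/(AE) and the spring compresses by P/k; together these equal δ_free.
P [ L/(AE) + 1/k ] = δ_free → P [ 1750/(1200×115×10³) + 1/(180×10³) ] = 1.71.
P = 1.71 / 1.824×10⁻⁵ = 93790 N.

P ≈ 93.8 kN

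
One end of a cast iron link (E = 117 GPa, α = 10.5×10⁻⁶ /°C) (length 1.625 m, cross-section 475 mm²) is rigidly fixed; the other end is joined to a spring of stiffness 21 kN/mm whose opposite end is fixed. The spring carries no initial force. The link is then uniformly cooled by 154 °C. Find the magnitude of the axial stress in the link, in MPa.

If the spring were absent the link would shorten by αΔT L = 10.5×10⁻⁶ × 154 × 1625 = 2.628 mm.
Let P be the tensile force in the spring. The link extends elastically by PL/(AE) and the spring stretches by P/k; together these equal δ_free.
P [ L/(AE) + 1/k ] = δ_free → P [ 1625/(475×117×10³) + 1/(21×10³) ] = 2.628.
P = 2.628 / 7.686×10⁻⁵ = 34190 N.
σ = P/A = 34190/475 = 71.97 MPa.

σ ≈ 72 MPa (tensile)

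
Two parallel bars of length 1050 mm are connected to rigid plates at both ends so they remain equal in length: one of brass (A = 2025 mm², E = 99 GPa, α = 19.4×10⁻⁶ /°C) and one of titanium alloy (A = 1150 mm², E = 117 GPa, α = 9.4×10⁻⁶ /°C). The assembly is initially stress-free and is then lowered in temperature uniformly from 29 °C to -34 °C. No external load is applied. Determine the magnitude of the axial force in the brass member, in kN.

P ≈ 50.7 kN (tensile in the brass)

The brass has the larger α, so on cooling it would change length more than the titanium alloy if both were free. The rigid plates force a common final length, so the brass is put into tension and the titanium alloy into compression, with equal and opposite forces P (no external load).
Compatibility of the two members (thermal + elastic change equal): (α₁ − α₂)ΔT = P·[1/(A₁E₁) + 1/(A₂E₂)].
|α₁ − α₂|·ΔT = 10×10⁻⁶ × 63 = 0.00063.
1/(A₁E₁) + 1/(A₂E₂) = 1/(2025×99×10³) + 1/(1150×117×10³) = 1.242×10⁻⁸ N⁻¹.
So P = 0.00063 / 1.242×10⁻⁸ = 50.72 kN.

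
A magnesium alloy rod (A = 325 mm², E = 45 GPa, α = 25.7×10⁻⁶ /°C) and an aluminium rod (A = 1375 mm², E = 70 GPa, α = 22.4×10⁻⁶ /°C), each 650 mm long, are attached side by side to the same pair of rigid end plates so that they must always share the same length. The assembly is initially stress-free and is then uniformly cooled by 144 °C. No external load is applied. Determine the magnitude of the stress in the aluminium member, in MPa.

The magnesium alloy has the larger α, so on cooling it would change length more than the aluminium if both were free. The rigid plates force a common final length, so the magnesium alloy is put into tension and the aluminium into compression, with equal and opposite forces P (no external load).
Equating the net (thermal + elastic) strains gives |α₁ − α₂|·ΔT = P·[1/(A₁E₁) + 1/(A₂E₂)].
|α₁ − α₂|·ΔT = 3.3×10⁻⁶ × 144 = 0.0004752.
1/(A₁E₁) + 1/(A₂E₂) = 1/(325×45×10³) + 1/(1375×70×10³) = 7.877×10⁻⁸ N⁻¹.
P = 0.0004752 / 7.877×10⁻⁸ = 6033 N = 6.033 kN.
σ_{aluminium} = P/A₂ = 6033/1375 = 4.388 MPa, compressive.

σ ≈ 4.39 MPa (compressive)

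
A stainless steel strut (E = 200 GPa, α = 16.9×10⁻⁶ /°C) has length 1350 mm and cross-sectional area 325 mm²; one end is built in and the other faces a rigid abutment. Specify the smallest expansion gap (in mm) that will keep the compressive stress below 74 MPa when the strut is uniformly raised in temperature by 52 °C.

With no wall the strut would lengthen by αΔT L = 16.9×10⁻⁶ × 52 × 1350 = 1.186 mm.
At the allowable stress the elastic shortening the wall may impose is σL/E = 74 × 1350 / (200×10³) = 0.4995 mm.
The gap must absorb the remainder: g_min = 1.186 − 0.4995 = 0.6869 mm.

g ≈ 0.687 mm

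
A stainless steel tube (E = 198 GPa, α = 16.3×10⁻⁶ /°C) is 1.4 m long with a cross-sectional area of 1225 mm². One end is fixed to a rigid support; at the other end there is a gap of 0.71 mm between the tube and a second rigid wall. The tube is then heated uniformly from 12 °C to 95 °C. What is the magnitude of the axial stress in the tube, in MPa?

If the wall were absent the tube would grow by αΔT L = 16.3×10⁻⁶ × 83 × 1400 = 1.894 mm.
The gap closes (δ_free > 0.71 mm) and the wall then resists a further 1.894 − 0.71 = 1.184 mm of expansion.
Compatibility: PL/(AE) = 1.184 mm, so σ = P/A = E × (1.184/1400) = 167.5 MPa.

σ ≈ 167 MPa (compressive)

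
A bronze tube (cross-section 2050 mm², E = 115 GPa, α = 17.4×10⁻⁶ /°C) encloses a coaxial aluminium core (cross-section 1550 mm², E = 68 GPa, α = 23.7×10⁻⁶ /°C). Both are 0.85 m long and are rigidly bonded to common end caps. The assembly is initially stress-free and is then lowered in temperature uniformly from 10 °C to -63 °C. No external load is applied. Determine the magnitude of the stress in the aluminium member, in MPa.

Equilibrium of a rigid end plate with no external load gives equal and opposite internal forces ±P in the two members. Since α_{aluminium} > α_{bronze}, cooling drives the aluminium into tension and the bronze into compression.
Setting the final lengths equal and cancelling L: (α₁ − α₂)ΔT = P/(A₁E₁) + P/(A₂E₂).
|α₁ − α₂|·ΔT = 6.3×10⁻⁶ × 73 = 0.0004599.
1/(A₁E₁) + 1/(A₂E₂) = 1/(2050×115×10³) + 1/(1550×68×10³) = 1.373×10⁻⁸ N⁻¹.
P = 0.0004599 / 1.373×10⁻⁸ = 33500 N = 33.5 kN.
σ_{aluminium} = P/A₂ = 33500/1550 = 21.61 MPa, tensile.

σ ≈ 21.6 MPa (tensile)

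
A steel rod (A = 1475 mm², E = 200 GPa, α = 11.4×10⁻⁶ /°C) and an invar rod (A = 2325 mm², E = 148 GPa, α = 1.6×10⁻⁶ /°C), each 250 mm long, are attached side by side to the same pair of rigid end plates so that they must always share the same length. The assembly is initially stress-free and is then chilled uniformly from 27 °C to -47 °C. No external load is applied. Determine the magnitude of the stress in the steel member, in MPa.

Equilibrium of a rigid end plate with no external load gives equal and opposite internal forces ±P in the two members. Since α_{steel} > α_{invar}, cooling drives the steel into tension and the invar into compression.
Compatibility of the two members (thermal + elastic change equal): (α₁ − α₂)ΔT = P·[1/(A₁E₁) + 1/(A₂E₂)].
|α₁ − α₂|·ΔT = 9.8×10⁻⁶ × 74 = 0.0007252.
1/(A₁E₁) + 1/(A₂E₂) = 1/(1475×200×10³) + 1/(2325×148×10³) = 6.296×10⁻⁹ N⁻¹.
So P = 0.0007252 / 6.296×10⁻⁹ = 115.2 kN.
σ_{steel} = P/A₁ = 115200/1475 = 78.09 MPa, tensile.

σ ≈ 78.1 MPa (tensile)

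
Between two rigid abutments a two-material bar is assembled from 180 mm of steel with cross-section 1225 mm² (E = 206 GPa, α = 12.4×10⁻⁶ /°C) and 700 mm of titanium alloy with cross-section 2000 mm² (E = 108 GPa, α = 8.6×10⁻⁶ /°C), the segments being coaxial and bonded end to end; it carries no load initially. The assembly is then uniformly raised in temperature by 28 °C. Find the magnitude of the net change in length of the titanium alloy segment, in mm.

|ΔL| ≈ 0.0208 mm

If the supports were absent, the total length change would be Σ αᵢΔT Lᵢ = 12.4×10⁻⁶×28×180 + 8.6×10⁻⁶×28×700 = 0.2311 mm.
The rigid supports impose zero overall length change; the single axial force P common to all segments must satisfy P Σ Lᵢ/(AᵢEᵢ) = δ_free.
The series flexibility is Σ Lᵢ/(AᵢEᵢ) = 180/(1225×206×10³) + 700/(2000×108×10³) = 3.954×10⁻⁶ mm/N.
So P = 0.2311 / 3.954×10⁻⁶ = 58.44 kN, compressive.
For the titanium alloy segment, free thermal change = 8.6×10⁻⁶×28×700 = 0.1686 mm and elastic change from P = 58440×700/(2000×108×10³) = 0.1894 mm; these oppose, so the net change is 0.0208 mm (segment shortens).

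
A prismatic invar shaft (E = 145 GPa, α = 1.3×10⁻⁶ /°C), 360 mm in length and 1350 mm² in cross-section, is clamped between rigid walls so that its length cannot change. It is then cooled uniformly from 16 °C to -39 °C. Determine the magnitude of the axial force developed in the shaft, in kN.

With zero net strain, σ = E·αΔT = 145 GPa × 1.3×10⁻⁶ × 55 = 10.37 MPa.
Then P = σA = 10.37 × 1350 mm² = 14 kN, tensile.

P ≈ 14 kN (tensile)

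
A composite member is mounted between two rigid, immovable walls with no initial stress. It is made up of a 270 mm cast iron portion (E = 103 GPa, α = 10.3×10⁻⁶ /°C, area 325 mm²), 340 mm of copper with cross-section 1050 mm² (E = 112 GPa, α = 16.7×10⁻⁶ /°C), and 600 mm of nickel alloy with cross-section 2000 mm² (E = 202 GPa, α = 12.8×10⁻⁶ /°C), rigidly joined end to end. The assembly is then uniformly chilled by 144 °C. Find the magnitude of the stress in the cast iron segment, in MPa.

If the supports were absent, the total length change would be Σ αᵢΔT Lᵢ = 10.3×10⁻⁶×144×270 + 16.7×10⁻⁶×144×340 + 12.8×10⁻⁶×144×600 = 2.324 mm.
The walls prevent any net length change, so an axial force P (same in every segment) develops. Compatibility: P · Σ Lᵢ/(AᵢEᵢ) = δ_free.
Σ Lᵢ/(AᵢEᵢ) = 270/(325×103×10³) + 340/(1050×112×10³) + 600/(2000×202×10³) = 1.244×10⁻⁵ mm/N.
Hence P = δ_free / Σ(L/AE) = 2.324/1.244×10⁻⁵ = 186.8 kN (tensile).
σ_{cast iron} = P / A = 186800 / 325 = 574.7 MPa.

σ ≈ 575 MPa (tensile)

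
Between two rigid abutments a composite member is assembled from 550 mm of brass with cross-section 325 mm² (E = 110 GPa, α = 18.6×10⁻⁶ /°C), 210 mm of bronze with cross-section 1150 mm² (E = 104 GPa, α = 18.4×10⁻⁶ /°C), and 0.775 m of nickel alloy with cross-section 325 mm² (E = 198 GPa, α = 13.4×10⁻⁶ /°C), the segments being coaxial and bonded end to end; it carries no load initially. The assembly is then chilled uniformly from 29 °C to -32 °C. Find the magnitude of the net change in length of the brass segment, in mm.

If the supports were absent, the total length change would be Σ αᵢΔT Lᵢ = 18.6×10⁻⁶×61×550 + 18.4×10⁻⁶×61×210 + 13.4×10⁻⁶×61×775 = 1.493 mm.
The rigid supports impose zero overall length change; the single axial force P common to all segments must satisfy P Σ Lᵢ/(AᵢEᵢ) = δ_free.
Σ Lᵢ/(AᵢEᵢ) = 550/(325×110×10³) + 210/(1150×104×10³) + 775/(325×198×10³) = 2.918×10⁻⁵ mm/N.
P = 1.493 / 2.918×10⁻⁵ = 51170 N = 51.17 kN, tensile.
For the brass segment, free thermal change = 18.6×10⁻⁶×61×550 = 0.624 mm and elastic change from P = 51170×550/(325×110×10³) = 0.7872 mm; these oppose, so the net change is 0.163 mm (segment lengthens).

|ΔL| ≈ 0.163 mm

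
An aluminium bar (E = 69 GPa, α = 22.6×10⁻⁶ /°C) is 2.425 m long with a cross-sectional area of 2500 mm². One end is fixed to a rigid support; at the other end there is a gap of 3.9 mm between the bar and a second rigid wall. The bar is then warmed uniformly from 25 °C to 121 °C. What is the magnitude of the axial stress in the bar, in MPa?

σ ≈ 38.7 MPa (compressive)

If the wall were absent the bar would grow by αΔT L = 22.6×10⁻⁶ × 96 × 2425 = 5.261 mm.
The gap closes (δ_free > 3.9 mm) and the wall then resists a further 5.261 − 3.9 = 1.361 mm of expansion.
That suppressed elongation corresponds to σ = E·Δ/L = 69×10³ × 1.361/2425 = 38.73 MPa.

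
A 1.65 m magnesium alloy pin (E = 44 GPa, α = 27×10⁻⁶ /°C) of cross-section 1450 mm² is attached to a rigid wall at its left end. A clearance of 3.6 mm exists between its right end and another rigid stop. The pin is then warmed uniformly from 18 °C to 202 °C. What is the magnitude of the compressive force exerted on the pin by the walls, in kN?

P ≈ 178 kN

Free thermal elongation = αΔT L = 27×10⁻⁶ × 184 × 1650 = 8.197 mm.
The gap closes (δ_free > 3.6 mm) and the wall then resists a further 8.197 − 3.6 = 4.597 mm of expansion.
So σ = E(δ_free − g)/L = 44×10³ × 4.597/1650 = 122.6 MPa.
P = σA = 122.6 × 1450 = 177.8 kN.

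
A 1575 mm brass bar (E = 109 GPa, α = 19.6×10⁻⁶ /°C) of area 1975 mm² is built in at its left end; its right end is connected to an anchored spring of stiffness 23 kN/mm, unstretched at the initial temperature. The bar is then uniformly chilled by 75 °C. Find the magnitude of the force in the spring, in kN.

P ≈ 45.6 kN

If the spring were absent the bar would shorten by αΔT L = 19.6×10⁻⁶ × 75 × 1575 = 2.315 mm.
With a force P in the spring, the elastic change of the bar is PL/(AE) and that of the spring is P/k; compatibility requires their sum to equal δ_free.
So P = δ_free / [L/(AE) + 1/k] = 2.315 / [ 1575/(1975×109×10³) + 1/(23×10³) ].
P = 2.315 / 5.079×10⁻⁵ = 45580 N.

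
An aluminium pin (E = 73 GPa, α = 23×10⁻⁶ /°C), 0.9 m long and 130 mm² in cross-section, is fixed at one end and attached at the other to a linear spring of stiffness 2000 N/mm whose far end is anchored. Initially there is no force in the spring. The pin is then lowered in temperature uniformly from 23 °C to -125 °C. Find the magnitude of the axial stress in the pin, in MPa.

The unrestrained thermal change is αΔT L = 23×10⁻⁶ × 148 × 900 = 3.064 mm.
Let P be the tensile force in the spring. The pin extends elastically by PL/(AE) and the spring stretches by P/k; together these equal δ_free.
P [ L/(AE) + 1/k ] = δ_free → P [ 900/(130×73×10³) + 1/(2000) ] = 3.064.
P = 3.064 / 0.0005948 = 5150 N.
σ = P/A = 5150/130 = 39.62 MPa.

σ ≈ 39.6 MPa (tensile)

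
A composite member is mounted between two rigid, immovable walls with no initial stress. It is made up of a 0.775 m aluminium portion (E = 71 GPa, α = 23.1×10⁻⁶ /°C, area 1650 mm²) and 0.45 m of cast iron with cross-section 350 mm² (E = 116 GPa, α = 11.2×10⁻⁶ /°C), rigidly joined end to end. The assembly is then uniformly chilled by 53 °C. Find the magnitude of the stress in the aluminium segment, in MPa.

σ ≈ 41.6 MPa (tensile)

With the walls removed the bar would change length by δ_free = Σ αᵢΔT Lᵢ = 23.1×10⁻⁶×53×775 + 11.2×10⁻⁶×53×450 = 1.216 mm.
The rigid supports impose zero overall length change; the single axial force P common to all segments must satisfy P Σ Lᵢ/(AᵢEᵢ) = δ_free.
The series flexibility is Σ Lᵢ/(AᵢEᵢ) = 775/(1650×71×10³) + 450/(350×116×10³) = 1.77×10⁻⁵ mm/N.
P = 1.216 / 1.77×10⁻⁵ = 68700 N = 68.7 kN, tensile.
σ_{aluminium} = P / A = 68700 / 1650 = 41.64 MPa.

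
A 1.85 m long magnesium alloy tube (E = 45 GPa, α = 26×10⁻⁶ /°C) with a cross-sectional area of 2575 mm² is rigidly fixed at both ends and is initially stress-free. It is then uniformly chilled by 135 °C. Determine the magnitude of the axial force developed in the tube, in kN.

P ≈ 407 kN (tensile)

Full restraint means ε = 0, so the stress is σ = EαΔT = 45×10³ × 26×10⁻⁶ × 135 = 157.9 MPa.
Axial force P = σA = 157.9 × 2575 = 406700 N = 406.7 kN, tensile.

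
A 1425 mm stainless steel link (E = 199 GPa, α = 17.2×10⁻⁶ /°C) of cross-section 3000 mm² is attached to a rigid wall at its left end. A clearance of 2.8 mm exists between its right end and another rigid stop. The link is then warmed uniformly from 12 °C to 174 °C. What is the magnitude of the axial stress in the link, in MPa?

If the wall were absent the link would grow by αΔT L = 17.2×10⁻⁶ × 162 × 1425 = 3.971 mm.
This exceeds the 2.8 mm gap, so the wall pushes back. The portion of expansion that must be recovered elastically is δ_free − gap = 3.971 − 2.8 = 1.171 mm.
That suppressed elongation corresponds to σ = E·Δ/L = 199×10³ × 1.171/1425 = 163.5 MPa.

σ ≈ 163 MPa (compressive)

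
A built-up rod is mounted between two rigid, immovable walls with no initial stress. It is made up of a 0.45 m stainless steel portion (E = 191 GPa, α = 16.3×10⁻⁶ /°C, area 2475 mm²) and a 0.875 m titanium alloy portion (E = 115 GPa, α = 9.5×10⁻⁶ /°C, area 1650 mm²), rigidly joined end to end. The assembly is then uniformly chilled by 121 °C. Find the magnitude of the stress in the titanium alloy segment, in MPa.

σ ≈ 206 MPa (tensile)

With the walls removed the bar would change length by δ_free = Σ αᵢΔT Lᵢ = 16.3×10⁻⁶×121×450 + 9.5×10⁻⁶×121×875 = 1.893 mm.
The walls prevent any net length change, so an axial force P (same in every segment) develops. Compatibility: P · Σ Lᵢ/(AᵢEᵢ) = δ_free.
The series flexibility is Σ Lᵢ/(AᵢEᵢ) = 450/(2475×191×10³) + 875/(1650×115×10³) = 5.563×10⁻⁶ mm/N.
So P = 1.893 / 5.563×10⁻⁶ = 340.3 kN, tensile.
σ_{titanium alloy} = P / A = 340300 / 1650 = 206.3 MPa.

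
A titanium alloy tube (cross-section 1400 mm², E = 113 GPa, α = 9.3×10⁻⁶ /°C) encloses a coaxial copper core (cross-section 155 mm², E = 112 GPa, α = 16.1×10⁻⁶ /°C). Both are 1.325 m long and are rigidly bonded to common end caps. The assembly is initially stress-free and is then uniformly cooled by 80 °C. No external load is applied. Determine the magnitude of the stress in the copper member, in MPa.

σ ≈ 54.9 MPa (tensile)

Equilibrium of a rigid end plate with no external load gives equal and opposite internal forces ±P in the two members. Since α_{copper} > α_{titanium alloy}, cooling drives the copper into tension and the titanium alloy into compression.
Compatibility of the two members (thermal + elastic change equal): (α₁ − α₂)ΔT = P·[1/(A₁E₁) + 1/(A₂E₂)].
|α₁ − α₂|·ΔT = 6.8×10⁻⁶ × 80 = 0.000544.
1/(A₁E₁) + 1/(A₂E₂) = 1/(1400×113×10³) + 1/(155×112×10³) = 6.392×10⁻⁸ N⁻¹.
P = 0.000544 / 6.392×10⁻⁸ = 8510 N = 8.51 kN.
σ_{copper} = P/A₂ = 8510/155 = 54.9 MPa, tensile.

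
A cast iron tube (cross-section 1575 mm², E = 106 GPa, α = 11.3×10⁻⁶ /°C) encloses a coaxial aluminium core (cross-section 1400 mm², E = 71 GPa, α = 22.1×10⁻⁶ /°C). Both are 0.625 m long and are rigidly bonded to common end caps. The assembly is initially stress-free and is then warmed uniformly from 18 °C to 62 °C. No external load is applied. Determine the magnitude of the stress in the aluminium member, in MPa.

σ ≈ 21.1 MPa (compressive)

The aluminium has the larger α, so on heating it would change length more than the cast iron if both were free. The rigid plates force a common final length, so the aluminium is put into compression and the cast iron into tension, with equal and opposite forces P (no external load).
Equating the net (thermal + elastic) strains gives |α₁ − α₂|·ΔT = P·[1/(A₁E₁) + 1/(A₂E₂)].
|α₁ − α₂|·ΔT = 10.8×10⁻⁶ × 44 = 0.0004752.
1/(A₁E₁) + 1/(A₂E₂) = 1/(1575×106×10³) + 1/(1400×71×10³) = 1.605×10⁻⁸ N⁻¹.
P = 0.0004752 / 1.605×10⁻⁸ = 29610 N = 29.61 kN.
σ_{aluminium} = P/A₂ = 29610/1400 = 21.15 MPa, compressive.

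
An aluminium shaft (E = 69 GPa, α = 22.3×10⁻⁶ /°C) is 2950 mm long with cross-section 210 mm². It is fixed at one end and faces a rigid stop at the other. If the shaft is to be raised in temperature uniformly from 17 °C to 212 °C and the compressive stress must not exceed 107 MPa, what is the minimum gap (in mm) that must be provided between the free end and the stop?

Free expansion if unrestrained: δ_free = αΔT L = 22.3×10⁻⁶ × 195 × 2950 = 12.83 mm.
A stress of 107 MPa corresponds to the wall pushing the shaft back by σL/E = 107×2950/(69×10³) = 4.575 mm.
The gap must absorb the remainder: g_min = 12.83 − 4.575 = 8.253 mm.

g ≈ 8.25 mm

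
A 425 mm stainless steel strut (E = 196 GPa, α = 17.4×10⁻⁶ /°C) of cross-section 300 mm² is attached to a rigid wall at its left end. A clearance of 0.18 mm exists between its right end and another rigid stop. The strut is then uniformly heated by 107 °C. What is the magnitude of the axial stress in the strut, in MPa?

σ ≈ 282 MPa (compressive)

If the wall were absent the strut would grow by αΔT L = 17.4×10⁻⁶ × 107 × 425 = 0.7913 mm.
This exceeds the 0.18 mm gap, so the wall pushes back. The portion of expansion that must be recovered elastically is δ_free − gap = 0.7913 − 0.18 = 0.6113 mm.
So σ = E(δ_free − g)/L = 196×10³ × 0.6113/425 = 281.9 MPa.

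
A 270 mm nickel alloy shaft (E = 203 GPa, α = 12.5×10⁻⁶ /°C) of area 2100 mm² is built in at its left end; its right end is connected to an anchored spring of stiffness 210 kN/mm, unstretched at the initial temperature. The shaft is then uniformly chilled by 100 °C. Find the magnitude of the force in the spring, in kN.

If the spring were absent the shaft would shorten by αΔT L = 12.5×10⁻⁶ × 100 × 270 = 0.3375 mm.
With a force P in the spring, the elastic change of the shaft is PL/(AE) and that of the spring is P/k; compatibility requires their sum to equal δ_free.
P [ L/(AE) + 1/k ] = δ_free → P [ 270/(2100×203×10³) + 1/(210×10³) ] = 0.3375.
P = 0.3375 / 5.395×10⁻⁶ = 62550 N.

P ≈ 62.6 kN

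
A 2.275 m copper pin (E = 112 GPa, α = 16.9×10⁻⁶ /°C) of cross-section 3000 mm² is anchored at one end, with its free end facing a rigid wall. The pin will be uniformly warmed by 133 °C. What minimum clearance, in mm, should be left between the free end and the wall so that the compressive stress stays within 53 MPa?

g ≈ 4.04 mm

Free expansion if unrestrained: δ_free = αΔT L = 16.9×10⁻⁶ × 133 × 2275 = 5.114 mm.
A stress of 53 MPa corresponds to the wall pushing the pin back by σL/E = 53×2275/(112×10³) = 1.077 mm.
So the gap has to take up the difference, g_min = δ_free − σL/E = 5.114 − 1.077 = 4.037 mm.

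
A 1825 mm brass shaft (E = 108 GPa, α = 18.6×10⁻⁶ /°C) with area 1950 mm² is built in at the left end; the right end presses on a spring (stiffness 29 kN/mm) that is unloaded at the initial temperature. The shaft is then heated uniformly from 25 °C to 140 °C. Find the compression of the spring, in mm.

The unrestrained thermal change is αΔT L = 18.6×10⁻⁶ × 115 × 1825 = 3.904 mm.
With a force P in the spring, the elastic change of the shaft is PL/(AE) and that of the spring is P/k; compatibility requires their sum to equal δ_free.
P [ L/(AE) + 1/k ] = δ_free → P [ 1825/(1950×108×10³) + 1/(29×10³) ] = 3.904.
P = 3.904 / 4.315×10⁻⁵ = 90470 N.
Spring compression = P/k = 90470/(29×10³) = 3.12 mm.

δ ≈ 3.12 mm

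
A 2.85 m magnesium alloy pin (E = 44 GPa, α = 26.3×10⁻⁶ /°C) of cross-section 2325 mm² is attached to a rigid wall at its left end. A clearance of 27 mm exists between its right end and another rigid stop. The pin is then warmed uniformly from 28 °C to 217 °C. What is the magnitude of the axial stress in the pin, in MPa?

Free thermal elongation = αΔT L = 26.3×10⁻⁶ × 189 × 2850 = 14.17 mm.
This is smaller than the 27 mm clearance, so the pin expands freely without reaching the stop — the stress is zero.

σ ≈ 0 MPa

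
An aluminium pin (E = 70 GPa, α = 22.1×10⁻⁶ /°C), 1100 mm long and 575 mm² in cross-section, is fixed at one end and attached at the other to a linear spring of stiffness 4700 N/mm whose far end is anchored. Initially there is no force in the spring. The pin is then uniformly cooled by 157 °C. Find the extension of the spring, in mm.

Free thermal contraction: δ_free = αΔT L = 22.1×10⁻⁶ × 157 × 1100 = 3.817 mm.
With a force P in the spring, the elastic change of the pin is PL/(AE) and that of the spring is P/k; compatibility requires their sum to equal δ_free.
So P = δ_free / [L/(AE) + 1/k] = 3.817 / [ 1100/(575×70×10³) + 1/(4700) ].
P = 3.817 / 0.0002401 = 15900 N.
Spring extension = P/k = 15900/(4700) = 3.382 mm.

δ ≈ 3.38 mm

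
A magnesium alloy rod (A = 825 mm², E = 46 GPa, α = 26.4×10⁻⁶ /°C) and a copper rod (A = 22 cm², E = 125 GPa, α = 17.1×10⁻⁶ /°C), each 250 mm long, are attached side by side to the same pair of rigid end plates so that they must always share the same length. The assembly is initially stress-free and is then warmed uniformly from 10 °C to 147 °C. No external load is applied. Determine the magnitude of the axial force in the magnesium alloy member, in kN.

The magnesium alloy has the larger α, so on heating it would change length more than the copper if both were free. The rigid plates force a common final length, so the magnesium alloy is put into compression and the copper into tension, with equal and opposite forces P (no external load).
Equating the net (thermal + elastic) strains gives |α₁ − α₂|·ΔT = P·[1/(A₁E₁) + 1/(A₂E₂)].
|α₁ − α₂|·ΔT = 9.3×10⁻⁶ × 137 = 0.001274.
1/(A₁E₁) + 1/(A₂E₂) = 1/(825×46×10³) + 1/(2200×125×10³) = 2.999×10⁻⁸ N⁻¹.
P = 0.001274 / 2.999×10⁻⁸ = 42490 N = 42.49 kN.

P ≈ 42.5 kN (compressive in the magnesium alloy)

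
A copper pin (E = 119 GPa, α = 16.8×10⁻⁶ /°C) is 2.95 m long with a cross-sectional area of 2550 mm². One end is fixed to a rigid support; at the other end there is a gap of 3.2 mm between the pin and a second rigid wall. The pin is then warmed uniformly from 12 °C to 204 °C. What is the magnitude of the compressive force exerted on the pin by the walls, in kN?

If the wall were absent the pin would grow by αΔT L = 16.8×10⁻⁶ × 192 × 2950 = 9.516 mm.
After closing the 3.2 mm clearance, 9.516 − 3.2 = 6.316 mm of expansion remains to be suppressed by the wall.
Compatibility: PL/(AE) = 6.316 mm, so σ = P/A = E × (6.316/2950) = 254.8 MPa.
Force on the wall = σA = 254.8 × 2550 mm² = 649.6 kN.

P ≈ 650 kN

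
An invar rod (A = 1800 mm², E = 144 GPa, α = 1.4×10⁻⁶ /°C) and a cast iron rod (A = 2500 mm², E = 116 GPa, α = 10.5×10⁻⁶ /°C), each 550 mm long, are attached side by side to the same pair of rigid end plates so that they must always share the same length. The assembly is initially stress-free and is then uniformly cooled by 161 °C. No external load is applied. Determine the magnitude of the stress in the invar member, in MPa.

σ ≈ 111 MPa (compressive)

Both members must finish at the same length. With the larger α, the cast iron tends to over-contract; the plates restrain it, putting the cast iron in tension and the invar in compression. With no external load the two internal forces are equal and opposite, magnitude P.
Compatibility of the two members (thermal + elastic change equal): (α₁ − α₂)ΔT = P·[1/(A₁E₁) + 1/(A₂E₂)].
|α₁ − α₂|·ΔT = 9.1×10⁻⁶ × 161 = 0.001465.
1/(A₁E₁) + 1/(A₂E₂) = 1/(1800×144×10³) + 1/(2500×116×10³) = 7.306×10⁻⁹ N⁻¹.
So P = 0.001465 / 7.306×10⁻⁹ = 200.5 kN.
σ_{invar} = P/A₁ = 200500/1800 = 111.4 MPa, compressive.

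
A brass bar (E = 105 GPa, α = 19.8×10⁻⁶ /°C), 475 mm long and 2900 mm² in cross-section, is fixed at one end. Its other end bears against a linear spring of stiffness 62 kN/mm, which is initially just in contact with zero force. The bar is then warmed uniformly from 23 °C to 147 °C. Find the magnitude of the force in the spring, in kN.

The unrestrained thermal change is αΔT L = 19.8×10⁻⁶ × 124 × 475 = 1.166 mm.
Let P be the compressive force at the spring. The bar shortens elastically by PL/(AE) and the spring compresses by P/k; together these equal δ_free.
P [ L/(AE) + 1/k ] = δ_free → P [ 475/(2900×105×10³) + 1/(62×10³) ] = 1.166.
P = 1.166 / 1.769×10⁻⁵ = 65930 N.

P ≈ 65.9 kN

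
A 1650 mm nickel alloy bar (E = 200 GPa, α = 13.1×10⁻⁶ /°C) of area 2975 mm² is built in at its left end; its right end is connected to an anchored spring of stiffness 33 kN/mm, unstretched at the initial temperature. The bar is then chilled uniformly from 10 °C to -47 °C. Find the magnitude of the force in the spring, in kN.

The unrestrained thermal change is αΔT L = 13.1×10⁻⁶ × 57 × 1650 = 1.232 mm.
With a force P in the spring, the elastic change of the bar is PL/(AE) and that of the spring is P/k; compatibility requires their sum to equal δ_free.
So P = δ_free / [L/(AE) + 1/k] = 1.232 / [ 1650/(2975×200×10³) + 1/(33×10³) ].
P = 1.232 / 3.308×10⁻⁵ = 37250 N.

P ≈ 37.2 kN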